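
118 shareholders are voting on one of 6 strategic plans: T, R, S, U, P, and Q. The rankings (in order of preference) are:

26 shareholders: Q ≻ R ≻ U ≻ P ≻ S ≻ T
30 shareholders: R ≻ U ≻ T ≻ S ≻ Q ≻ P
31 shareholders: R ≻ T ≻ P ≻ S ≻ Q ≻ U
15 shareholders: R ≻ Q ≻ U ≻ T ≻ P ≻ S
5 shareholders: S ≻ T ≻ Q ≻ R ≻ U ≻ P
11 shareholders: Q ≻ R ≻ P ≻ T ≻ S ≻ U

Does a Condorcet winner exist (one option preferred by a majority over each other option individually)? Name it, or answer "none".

R vs T: 113–5 for R.
R vs S: 113–5 for R.
R vs U: 118–0 for R.
R vs P: 118–0 for R.
R vs Q: 76–42 for R.
R beats every other option head-to-head.

R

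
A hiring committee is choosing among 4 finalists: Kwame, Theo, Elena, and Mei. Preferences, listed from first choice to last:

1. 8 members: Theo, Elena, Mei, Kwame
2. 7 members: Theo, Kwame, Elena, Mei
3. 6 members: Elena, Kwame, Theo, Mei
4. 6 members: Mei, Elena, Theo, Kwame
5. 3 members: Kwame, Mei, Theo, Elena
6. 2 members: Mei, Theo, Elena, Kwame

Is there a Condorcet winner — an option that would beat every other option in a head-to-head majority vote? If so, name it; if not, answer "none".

Theo vs Kwame: 23–9 for Theo.
Theo vs Elena: 20–12 for Theo.
Theo vs Mei: 21–11 for Theo.
Theo beats every other option head-to-head.

Theo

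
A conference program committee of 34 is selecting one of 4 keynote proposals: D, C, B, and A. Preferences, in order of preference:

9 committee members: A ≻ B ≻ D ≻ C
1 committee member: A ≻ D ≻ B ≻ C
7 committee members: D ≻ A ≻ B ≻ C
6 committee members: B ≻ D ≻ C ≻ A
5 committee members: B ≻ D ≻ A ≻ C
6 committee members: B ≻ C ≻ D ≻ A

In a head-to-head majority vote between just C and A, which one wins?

Voters preferring C to A: 12; preferring A to C: 22.
A wins the head-to-head.

A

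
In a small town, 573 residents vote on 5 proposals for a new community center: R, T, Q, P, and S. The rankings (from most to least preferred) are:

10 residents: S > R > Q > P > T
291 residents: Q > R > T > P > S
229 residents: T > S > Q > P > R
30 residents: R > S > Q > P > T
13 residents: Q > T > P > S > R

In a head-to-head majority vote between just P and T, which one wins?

T

Voters preferring P to T: 40; preferring T to P: 533.
T wins the head-to-head.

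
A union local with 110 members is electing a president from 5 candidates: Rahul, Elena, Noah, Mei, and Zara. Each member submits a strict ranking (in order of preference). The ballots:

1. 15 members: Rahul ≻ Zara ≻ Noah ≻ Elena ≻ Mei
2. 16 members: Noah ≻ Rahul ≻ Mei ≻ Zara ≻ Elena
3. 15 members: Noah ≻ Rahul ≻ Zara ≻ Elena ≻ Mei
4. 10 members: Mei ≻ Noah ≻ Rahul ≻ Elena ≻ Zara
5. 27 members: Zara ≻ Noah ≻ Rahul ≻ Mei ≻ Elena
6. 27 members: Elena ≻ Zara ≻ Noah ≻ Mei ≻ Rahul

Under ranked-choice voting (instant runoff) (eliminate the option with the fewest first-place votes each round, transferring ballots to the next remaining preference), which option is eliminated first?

Mei

Round 1: Rahul 15, Elena 27, Noah 31, Mei 10, Zara 27. Eliminate Mei.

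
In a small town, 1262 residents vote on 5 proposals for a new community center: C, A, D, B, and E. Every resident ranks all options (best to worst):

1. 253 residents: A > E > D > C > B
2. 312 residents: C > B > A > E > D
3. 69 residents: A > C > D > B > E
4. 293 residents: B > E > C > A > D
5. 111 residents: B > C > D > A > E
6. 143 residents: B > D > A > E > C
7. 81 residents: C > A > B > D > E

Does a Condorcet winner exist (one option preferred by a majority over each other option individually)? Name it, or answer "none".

Checking pairwise contests:
E beats C 689–573.
C beats A 797–465.
C beats D 866–396.
C beats B 715–547.
A beats E 969–293.
Every option loses at least one head-to-head, so there is no Condorcet winner.

none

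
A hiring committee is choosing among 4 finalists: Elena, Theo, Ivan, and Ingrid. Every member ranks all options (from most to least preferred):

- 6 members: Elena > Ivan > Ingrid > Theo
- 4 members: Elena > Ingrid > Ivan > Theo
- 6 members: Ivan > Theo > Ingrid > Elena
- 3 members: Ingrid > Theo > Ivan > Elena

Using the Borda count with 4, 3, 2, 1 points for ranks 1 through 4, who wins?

Ivan

Elena: 6·4 + 4·4 + 6·1 + 3·1 = 49
Theo: 6·1 + 4·1 + 6·3 + 3·3 = 37
Ivan: 6·3 + 4·2 + 6·4 + 3·2 = 56
Ingrid: 6·2 + 4·3 + 6·2 + 3·4 = 48
Ivan has the highest Borda score (56).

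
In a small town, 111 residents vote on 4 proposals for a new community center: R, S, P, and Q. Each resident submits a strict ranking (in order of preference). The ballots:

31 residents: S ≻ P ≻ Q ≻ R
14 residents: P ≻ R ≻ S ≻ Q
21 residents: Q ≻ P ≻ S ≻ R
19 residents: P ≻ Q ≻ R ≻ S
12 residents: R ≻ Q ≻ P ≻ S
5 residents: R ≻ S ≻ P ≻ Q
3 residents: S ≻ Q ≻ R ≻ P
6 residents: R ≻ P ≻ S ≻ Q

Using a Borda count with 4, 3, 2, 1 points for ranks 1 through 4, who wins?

R: 31·1 + 14·3 + 21·1 + 19·2 + 12·4 + 5·4 + 3·2 + 6·4 = 230
S: 31·4 + 14·2 + 21·2 + 19·1 + 12·1 + 5·3 + 3·4 + 6·2 = 264
P: 31·3 + 14·4 + 21·3 + 19·4 + 12·2 + 5·2 + 3·1 + 6·3 = 343
Q: 31·2 + 14·1 + 21·4 + 19·3 + 12·3 + 5·1 + 3·3 + 6·1 = 273
P has the highest Borda score (343).

P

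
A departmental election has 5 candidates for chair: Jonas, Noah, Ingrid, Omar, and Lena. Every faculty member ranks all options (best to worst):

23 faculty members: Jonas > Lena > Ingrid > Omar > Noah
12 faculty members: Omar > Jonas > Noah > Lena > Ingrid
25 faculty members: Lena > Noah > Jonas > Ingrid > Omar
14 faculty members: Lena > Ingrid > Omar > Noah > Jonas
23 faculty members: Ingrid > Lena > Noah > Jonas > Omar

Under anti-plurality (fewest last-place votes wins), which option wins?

Lena

Last-place votes: Jonas 14, Noah 23, Ingrid 12, Omar 48, Lena 0.
Lena is ranked last by the fewest voters, so Lena wins.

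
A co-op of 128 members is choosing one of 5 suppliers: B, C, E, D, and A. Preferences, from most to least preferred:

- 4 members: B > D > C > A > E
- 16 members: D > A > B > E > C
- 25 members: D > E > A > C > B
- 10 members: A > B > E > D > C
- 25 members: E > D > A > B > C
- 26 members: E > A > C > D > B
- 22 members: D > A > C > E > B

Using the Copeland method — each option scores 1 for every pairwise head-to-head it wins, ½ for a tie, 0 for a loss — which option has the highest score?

B: loses to C, E, D, and A → score 0.
C: beats B; loses to E, D, and A → score 1.
E: beats B, C, and A; loses to D → score 3.
D: beats B, C, E, and A → score 4.
A: beats B and C; loses to E and D → score 2.
D has the best pairwise record.

D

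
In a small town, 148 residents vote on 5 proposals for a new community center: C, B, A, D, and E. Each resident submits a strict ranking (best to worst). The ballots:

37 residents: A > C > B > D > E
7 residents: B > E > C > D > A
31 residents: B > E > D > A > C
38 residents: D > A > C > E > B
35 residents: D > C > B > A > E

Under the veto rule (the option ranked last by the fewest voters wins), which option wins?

Last-place votes: C 31, B 38, A 7, D 0, E 72.
D is ranked last by the fewest voters, so D wins.

D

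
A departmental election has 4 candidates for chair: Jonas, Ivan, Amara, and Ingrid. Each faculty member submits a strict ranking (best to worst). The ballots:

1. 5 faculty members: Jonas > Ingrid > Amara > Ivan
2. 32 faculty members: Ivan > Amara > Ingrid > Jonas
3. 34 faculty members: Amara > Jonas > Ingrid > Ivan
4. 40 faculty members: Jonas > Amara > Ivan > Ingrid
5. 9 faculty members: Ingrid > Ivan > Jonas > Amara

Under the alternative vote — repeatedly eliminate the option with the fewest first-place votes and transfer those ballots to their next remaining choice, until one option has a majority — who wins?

Jonas

Round 1: Jonas 45, Ivan 32, Amara 34, Ingrid 9. Eliminate Ingrid.
Round 2: Jonas 45, Ivan 41, Amara 34. Eliminate Amara.
Round 3: Jonas 79, Ivan 41. Jonas has a majority.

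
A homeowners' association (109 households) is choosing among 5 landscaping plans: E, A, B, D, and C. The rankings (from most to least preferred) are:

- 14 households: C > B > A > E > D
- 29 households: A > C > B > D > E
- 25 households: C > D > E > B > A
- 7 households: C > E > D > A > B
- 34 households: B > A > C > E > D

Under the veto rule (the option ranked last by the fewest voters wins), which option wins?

Last-place votes: E 29, A 25, B 7, D 48, C 0.
C is ranked last by the fewest voters, so C wins.

C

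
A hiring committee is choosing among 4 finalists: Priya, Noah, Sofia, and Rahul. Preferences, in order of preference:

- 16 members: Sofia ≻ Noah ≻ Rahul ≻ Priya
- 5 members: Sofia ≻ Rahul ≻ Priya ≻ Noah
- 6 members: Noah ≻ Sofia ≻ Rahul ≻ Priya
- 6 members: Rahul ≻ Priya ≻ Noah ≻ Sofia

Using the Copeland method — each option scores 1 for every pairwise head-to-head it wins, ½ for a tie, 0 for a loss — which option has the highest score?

Sofia

Priya: loses to Noah, Sofia, and Rahul → score 0.
Noah: beats Priya and Rahul; loses to Sofia → score 2.
Sofia: beats Priya, Noah, and Rahul → score 3.
Rahul: beats Priya; loses to Noah and Sofia → score 1.
Sofia has the best pairwise record.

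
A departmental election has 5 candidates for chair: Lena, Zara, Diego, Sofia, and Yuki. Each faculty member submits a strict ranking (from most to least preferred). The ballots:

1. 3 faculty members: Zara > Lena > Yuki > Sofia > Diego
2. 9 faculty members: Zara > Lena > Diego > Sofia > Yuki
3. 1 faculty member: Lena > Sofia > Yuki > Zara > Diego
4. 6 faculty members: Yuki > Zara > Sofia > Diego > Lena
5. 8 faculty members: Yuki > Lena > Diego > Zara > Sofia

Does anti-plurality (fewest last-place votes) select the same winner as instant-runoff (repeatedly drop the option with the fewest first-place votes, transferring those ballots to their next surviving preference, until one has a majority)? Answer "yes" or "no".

Anti-plurality — last-place votes: Lena 6, Zara 0, Diego 4, Sofia 8, Yuki 9. Winner: Zara.
Instant-runoff — R1 Lena 1, Zara 12, Diego 0, Sofia 0, Yuki 14 (Yuki winner). Winner: Yuki.
The two methods disagree.

no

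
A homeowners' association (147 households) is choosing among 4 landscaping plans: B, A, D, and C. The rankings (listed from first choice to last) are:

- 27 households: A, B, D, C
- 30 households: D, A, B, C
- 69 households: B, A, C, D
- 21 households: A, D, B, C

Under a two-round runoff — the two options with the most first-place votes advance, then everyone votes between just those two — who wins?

A

Round 1 first-place votes: B 69, A 48, D 30, C 0.
B and A advance.
Runoff: B is preferred to A by 69 voters; A by 78.
A wins the runoff.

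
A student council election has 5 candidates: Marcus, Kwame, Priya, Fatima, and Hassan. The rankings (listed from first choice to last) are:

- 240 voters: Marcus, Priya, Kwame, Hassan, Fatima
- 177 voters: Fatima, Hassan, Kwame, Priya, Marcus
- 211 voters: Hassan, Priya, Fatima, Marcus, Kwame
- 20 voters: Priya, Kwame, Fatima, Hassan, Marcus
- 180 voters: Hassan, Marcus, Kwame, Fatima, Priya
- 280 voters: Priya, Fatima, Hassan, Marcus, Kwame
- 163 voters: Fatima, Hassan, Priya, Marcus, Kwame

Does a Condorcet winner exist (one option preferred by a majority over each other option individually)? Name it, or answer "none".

Checking pairwise contests:
Priya beats Marcus 851–420.
Marcus beats Kwame 1074–197.
Hassan beats Priya 731–540.
Priya beats Fatima 751–520.
Fatima beats Hassan 640–631.
Every option loses at least one head-to-head, so there is no Condorcet winner.

none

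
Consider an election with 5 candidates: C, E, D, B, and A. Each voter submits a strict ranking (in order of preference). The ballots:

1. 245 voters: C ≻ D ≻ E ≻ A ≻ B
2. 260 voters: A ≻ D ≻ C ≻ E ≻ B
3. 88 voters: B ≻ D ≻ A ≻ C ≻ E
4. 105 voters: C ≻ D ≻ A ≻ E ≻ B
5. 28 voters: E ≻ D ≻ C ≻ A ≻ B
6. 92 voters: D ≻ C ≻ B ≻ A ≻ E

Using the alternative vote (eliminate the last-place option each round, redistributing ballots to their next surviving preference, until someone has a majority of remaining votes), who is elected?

C

Round 1: C 350, E 28, D 92, B 88, A 260. Eliminate E.
Round 2: C 350, D 120, B 88, A 260. Eliminate B.
Round 3: C 350, D 208, A 260. Eliminate D.
Round 4: C 470, A 348. C has a majority.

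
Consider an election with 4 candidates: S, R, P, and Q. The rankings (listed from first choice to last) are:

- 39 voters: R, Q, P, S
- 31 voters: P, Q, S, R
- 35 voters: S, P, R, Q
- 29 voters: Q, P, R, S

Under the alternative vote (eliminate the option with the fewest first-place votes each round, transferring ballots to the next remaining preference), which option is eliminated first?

Q

Round 1: S 35, R 39, P 31, Q 29. Eliminate Q.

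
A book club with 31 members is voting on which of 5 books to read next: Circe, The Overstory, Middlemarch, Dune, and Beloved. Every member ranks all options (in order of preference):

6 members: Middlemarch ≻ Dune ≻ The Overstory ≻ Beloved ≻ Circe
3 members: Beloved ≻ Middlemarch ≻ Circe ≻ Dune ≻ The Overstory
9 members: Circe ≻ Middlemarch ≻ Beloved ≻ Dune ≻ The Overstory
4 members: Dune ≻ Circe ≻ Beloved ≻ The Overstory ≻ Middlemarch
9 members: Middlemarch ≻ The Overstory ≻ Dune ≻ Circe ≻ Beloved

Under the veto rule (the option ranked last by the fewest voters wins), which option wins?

Dune

Last-place votes: Circe 6, The Overstory 12, Middlemarch 4, Dune 0, Beloved 9.
Dune is ranked last by the fewest voters, so Dune wins.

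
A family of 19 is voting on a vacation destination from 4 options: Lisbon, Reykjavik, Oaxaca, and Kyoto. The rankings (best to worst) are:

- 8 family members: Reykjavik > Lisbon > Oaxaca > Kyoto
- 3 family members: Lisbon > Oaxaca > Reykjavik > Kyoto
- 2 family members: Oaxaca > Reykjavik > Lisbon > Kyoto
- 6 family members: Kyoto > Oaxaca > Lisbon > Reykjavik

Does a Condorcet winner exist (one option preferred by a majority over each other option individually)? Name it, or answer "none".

Checking pairwise contests:
Reykjavik beats Lisbon 10–9.
Oaxaca beats Reykjavik 11–8.
Lisbon beats Oaxaca 11–8.
Lisbon beats Kyoto 13–6.
Every option loses at least one head-to-head, so there is no Condorcet winner.

none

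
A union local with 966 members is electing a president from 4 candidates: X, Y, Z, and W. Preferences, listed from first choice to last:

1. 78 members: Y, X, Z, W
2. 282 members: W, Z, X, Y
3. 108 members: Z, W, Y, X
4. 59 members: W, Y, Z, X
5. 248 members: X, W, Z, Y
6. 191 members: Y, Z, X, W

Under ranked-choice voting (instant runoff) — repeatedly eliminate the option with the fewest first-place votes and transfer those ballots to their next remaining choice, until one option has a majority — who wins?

W

Round 1: X 248, Y 269, Z 108, W 341. Eliminate Z.
Round 2: X 248, Y 269, W 449. Eliminate X.
Round 3: Y 269, W 697. W has a majority.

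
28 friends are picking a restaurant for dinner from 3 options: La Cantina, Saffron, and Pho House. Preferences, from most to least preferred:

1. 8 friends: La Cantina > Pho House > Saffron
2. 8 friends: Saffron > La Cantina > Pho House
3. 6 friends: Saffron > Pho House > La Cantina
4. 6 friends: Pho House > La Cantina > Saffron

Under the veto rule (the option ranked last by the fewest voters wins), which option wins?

Last-place votes: La Cantina 6, Saffron 14, Pho House 8.
La Cantina is ranked last by the fewest voters, so La Cantina wins.

La Cantina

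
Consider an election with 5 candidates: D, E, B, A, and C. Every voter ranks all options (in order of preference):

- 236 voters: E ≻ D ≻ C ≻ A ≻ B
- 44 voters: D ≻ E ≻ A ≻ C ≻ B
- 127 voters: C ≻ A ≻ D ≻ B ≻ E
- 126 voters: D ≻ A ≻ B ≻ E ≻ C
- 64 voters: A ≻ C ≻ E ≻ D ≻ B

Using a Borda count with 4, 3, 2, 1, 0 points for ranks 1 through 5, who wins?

D

D: 236·3 + 44·4 + 127·2 + 126·4 + 64·1 = 1706
E: 236·4 + 44·3 + 127·0 + 126·1 + 64·2 = 1330
B: 236·0 + 44·0 + 127·1 + 126·2 + 64·0 = 379
A: 236·1 + 44·2 + 127·3 + 126·3 + 64·4 = 1339
C: 236·2 + 44·1 + 127·4 + 126·0 + 64·3 = 1216
D has the highest Borda score (1706).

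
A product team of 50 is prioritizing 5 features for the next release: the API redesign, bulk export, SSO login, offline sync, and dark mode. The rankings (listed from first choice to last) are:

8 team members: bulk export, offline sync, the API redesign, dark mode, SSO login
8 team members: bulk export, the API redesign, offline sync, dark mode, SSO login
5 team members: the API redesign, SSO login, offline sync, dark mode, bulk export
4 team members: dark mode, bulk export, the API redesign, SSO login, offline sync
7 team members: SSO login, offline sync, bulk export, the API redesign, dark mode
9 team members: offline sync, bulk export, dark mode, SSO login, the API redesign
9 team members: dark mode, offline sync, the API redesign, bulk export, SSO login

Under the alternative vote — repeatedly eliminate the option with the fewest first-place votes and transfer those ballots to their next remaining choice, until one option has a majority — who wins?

Round 1: the API redesign 5, bulk export 16, SSO login 7, offline sync 9, dark mode 13. Eliminate the API redesign.
Round 2: bulk export 16, SSO login 12, offline sync 9, dark mode 13. Eliminate offline sync.
Round 3: bulk export 25, SSO login 12, dark mode 13. Eliminate SSO login.
Round 4: bulk export 32, dark mode 18. Bulk export has a majority.

bulk export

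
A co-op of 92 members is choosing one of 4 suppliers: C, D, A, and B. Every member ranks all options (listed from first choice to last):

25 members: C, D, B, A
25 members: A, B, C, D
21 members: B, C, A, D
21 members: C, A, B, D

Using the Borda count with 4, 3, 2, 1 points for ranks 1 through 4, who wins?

C

C: 25·4 + 25·2 + 21·3 + 21·4 = 297
D: 25·3 + 25·1 + 21·1 + 21·1 = 142
A: 25·1 + 25·4 + 21·2 + 21·3 = 230
B: 25·2 + 25·3 + 21·4 + 21·2 = 251
C has the highest Borda score (297).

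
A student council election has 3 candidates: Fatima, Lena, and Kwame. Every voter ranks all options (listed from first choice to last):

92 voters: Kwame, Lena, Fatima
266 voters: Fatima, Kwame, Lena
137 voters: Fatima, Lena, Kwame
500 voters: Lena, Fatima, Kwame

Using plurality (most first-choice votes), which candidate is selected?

First-place votes: Fatima 403, Lena 500, Kwame 92.
Lena has the most first-place votes.

Lena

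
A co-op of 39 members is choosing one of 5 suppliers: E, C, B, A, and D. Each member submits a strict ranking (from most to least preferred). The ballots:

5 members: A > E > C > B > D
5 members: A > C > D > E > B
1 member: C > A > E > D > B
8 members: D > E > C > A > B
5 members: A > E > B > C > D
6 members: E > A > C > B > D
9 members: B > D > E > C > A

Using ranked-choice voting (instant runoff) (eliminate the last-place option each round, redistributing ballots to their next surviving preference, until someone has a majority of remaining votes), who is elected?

A

Round 1: E 6, C 1, B 9, A 15, D 8. Eliminate C.
Round 2: E 6, B 9, A 16, D 8. Eliminate E.
Round 3: B 9, A 22, D 8. A has a majority.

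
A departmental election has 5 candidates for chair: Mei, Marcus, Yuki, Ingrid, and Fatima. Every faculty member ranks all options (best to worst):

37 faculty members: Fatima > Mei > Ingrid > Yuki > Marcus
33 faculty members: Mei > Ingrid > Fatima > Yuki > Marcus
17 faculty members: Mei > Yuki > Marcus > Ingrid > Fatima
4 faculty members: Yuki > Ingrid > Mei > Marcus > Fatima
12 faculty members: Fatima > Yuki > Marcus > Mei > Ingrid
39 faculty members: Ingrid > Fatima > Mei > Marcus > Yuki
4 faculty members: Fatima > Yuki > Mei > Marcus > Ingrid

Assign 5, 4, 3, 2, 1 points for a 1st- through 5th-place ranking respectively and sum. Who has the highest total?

Mei: 37·4 + 33·5 + 17·5 + 4·3 + 12·2 + 39·3 + 4·3 = 563
Marcus: 37·1 + 33·1 + 17·3 + 4·2 + 12·3 + 39·2 + 4·2 = 251
Yuki: 37·2 + 33·2 + 17·4 + 4·5 + 12·4 + 39·1 + 4·4 = 331
Ingrid: 37·3 + 33·4 + 17·2 + 4·4 + 12·1 + 39·5 + 4·1 = 504
Fatima: 37·5 + 33·3 + 17·1 + 4·1 + 12·5 + 39·4 + 4·5 = 541
Mei has the highest Borda score (563).

Mei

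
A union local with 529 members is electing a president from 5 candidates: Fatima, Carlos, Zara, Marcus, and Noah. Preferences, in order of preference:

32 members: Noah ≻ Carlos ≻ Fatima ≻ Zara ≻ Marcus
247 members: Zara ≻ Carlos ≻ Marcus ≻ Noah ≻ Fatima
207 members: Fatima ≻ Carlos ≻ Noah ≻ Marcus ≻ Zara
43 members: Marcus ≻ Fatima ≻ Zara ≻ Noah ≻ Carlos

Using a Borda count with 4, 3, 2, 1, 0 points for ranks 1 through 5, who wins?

Fatima: 32·2 + 247·0 + 207·4 + 43·3 = 1021
Carlos: 32·3 + 247·3 + 207·3 + 43·0 = 1458
Zara: 32·1 + 247·4 + 207·0 + 43·2 = 1106
Marcus: 32·0 + 247·2 + 207·1 + 43·4 = 873
Noah: 32·4 + 247·1 + 207·2 + 43·1 = 832
Carlos has the highest Borda score (1458).

Carlos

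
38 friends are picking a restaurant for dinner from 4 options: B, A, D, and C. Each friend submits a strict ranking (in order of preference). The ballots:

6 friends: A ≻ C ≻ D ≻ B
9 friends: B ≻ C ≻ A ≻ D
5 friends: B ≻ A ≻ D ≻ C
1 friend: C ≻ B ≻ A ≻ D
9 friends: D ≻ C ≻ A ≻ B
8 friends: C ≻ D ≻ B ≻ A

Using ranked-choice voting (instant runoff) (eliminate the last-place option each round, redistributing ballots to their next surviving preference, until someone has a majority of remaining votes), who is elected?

Round 1: B 14, A 6, D 9, C 9. Eliminate A.
Round 2: B 14, D 9, C 15. Eliminate D.
Round 3: B 14, C 24. C has a majority.

C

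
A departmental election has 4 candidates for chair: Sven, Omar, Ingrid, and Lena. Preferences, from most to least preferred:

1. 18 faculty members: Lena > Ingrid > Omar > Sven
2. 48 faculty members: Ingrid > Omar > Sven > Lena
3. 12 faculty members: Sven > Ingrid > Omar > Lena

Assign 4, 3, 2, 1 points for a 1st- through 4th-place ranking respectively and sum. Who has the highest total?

Ingrid

Sven: 18·1 + 48·2 + 12·4 = 162
Omar: 18·2 + 48·3 + 12·2 = 204
Ingrid: 18·3 + 48·4 + 12·3 = 282
Lena: 18·4 + 48·1 + 12·1 = 132
Ingrid has the highest Borda score (282).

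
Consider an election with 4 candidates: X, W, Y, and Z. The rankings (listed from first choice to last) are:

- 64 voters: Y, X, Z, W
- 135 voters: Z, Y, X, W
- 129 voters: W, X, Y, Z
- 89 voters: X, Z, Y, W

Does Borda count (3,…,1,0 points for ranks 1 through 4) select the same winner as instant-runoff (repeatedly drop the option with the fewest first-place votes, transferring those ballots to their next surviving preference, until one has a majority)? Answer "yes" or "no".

yes

Borda — scores: X 788, W 387, Y 680, Z 647. Winner: X.
Instant-runoff — R1 X 89, W 129, Y 64, Z 135 (Y out); R2 X 153, W 129, Z 135 (W out); R3 X 282, Z 135 (X winner). Winner: X.
The two methods agree.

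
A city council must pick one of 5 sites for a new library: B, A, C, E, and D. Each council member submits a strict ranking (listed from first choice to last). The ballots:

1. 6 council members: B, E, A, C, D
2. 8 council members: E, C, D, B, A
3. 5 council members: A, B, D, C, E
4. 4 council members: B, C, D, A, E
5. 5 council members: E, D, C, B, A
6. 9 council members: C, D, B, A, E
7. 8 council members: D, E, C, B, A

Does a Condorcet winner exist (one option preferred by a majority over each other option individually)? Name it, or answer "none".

Checking pairwise contests:
C beats B 30–15.
B beats A 40–5.
E beats C 27–18.
B beats E 24–21.
C beats D 27–18.
Every option loses at least one head-to-head, so there is no Condorcet winner.

none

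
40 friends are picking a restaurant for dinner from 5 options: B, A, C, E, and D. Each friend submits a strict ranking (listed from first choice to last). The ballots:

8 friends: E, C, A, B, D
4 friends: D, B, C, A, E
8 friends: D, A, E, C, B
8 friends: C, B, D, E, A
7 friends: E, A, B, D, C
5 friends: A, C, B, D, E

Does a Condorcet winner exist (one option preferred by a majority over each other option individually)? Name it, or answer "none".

none

Checking pairwise contests:
A beats B 28–12.
E beats A 23–17.
E beats C 23–17.
D beats E 25–15.
B beats D 28–12.
Every option loses at least one head-to-head, so there is no Condorcet winner.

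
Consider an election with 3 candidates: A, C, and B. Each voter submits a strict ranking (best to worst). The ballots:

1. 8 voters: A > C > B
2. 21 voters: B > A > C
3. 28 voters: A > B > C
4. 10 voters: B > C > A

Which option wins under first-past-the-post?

A

First-place votes: A 36, C 0, B 31.
A has the most first-place votes.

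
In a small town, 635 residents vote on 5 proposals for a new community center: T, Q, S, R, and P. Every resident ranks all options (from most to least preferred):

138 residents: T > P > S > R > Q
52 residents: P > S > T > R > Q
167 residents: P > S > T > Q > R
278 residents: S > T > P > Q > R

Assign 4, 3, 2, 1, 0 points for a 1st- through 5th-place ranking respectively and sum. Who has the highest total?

S

T: 138·4 + 52·2 + 167·2 + 278·3 = 1824
Q: 138·0 + 52·0 + 167·1 + 278·1 = 445
S: 138·2 + 52·3 + 167·3 + 278·4 = 2045
R: 138·1 + 52·1 + 167·0 + 278·0 = 190
P: 138·3 + 52·4 + 167·4 + 278·2 = 1846
S has the highest Borda score (2045).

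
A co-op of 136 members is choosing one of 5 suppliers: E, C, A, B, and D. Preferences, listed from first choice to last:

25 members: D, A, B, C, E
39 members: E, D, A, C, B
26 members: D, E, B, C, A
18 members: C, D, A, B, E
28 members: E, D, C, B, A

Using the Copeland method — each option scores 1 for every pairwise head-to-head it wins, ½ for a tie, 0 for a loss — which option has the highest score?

D

E: beats C, A, and B; loses to D → score 3.
C: beats A and B; loses to E and D → score 2.
A: beats B; loses to E, C, and D → score 1.
B: loses to E, C, A, and D → score 0.
D: beats E, C, A, and B → score 4.
D has the best pairwise record.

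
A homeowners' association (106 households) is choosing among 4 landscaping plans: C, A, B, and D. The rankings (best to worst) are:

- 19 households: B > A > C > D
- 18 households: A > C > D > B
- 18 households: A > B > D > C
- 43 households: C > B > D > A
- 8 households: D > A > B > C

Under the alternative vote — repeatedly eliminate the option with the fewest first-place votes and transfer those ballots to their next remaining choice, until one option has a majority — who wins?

Round 1: C 43, A 36, B 19, D 8. Eliminate D.
Round 2: C 43, A 44, B 19. Eliminate B.
Round 3: C 43, A 63. A has a majority.

A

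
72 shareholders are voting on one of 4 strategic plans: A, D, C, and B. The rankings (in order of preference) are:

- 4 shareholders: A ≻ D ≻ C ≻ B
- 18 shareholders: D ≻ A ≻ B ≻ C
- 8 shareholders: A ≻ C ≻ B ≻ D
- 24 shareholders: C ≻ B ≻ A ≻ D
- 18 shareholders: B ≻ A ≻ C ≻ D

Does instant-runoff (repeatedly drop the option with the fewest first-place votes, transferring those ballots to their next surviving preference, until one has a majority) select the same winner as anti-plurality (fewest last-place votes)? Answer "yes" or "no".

no

Instant-runoff — R1 A 12, D 18, C 24, B 18 (A out); R2 D 22, C 32, B 18 (B out); R3 D 22, C 50 (C winner). Winner: C.
Anti-plurality — last-place votes: A 0, D 50, C 18, B 4. Winner: A.
The two methods disagree.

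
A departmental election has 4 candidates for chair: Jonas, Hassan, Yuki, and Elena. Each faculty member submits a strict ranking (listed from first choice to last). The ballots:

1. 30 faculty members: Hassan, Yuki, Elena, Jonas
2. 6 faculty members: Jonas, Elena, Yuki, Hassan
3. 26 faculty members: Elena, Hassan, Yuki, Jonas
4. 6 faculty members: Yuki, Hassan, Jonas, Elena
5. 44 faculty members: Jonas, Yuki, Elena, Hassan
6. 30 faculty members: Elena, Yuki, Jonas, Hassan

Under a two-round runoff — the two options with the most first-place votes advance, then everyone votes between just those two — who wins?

Elena

Round 1 first-place votes: Jonas 50, Hassan 30, Yuki 6, Elena 56.
Elena and Jonas advance.
Runoff: Elena is preferred to Jonas by 86 voters; Jonas by 56.
Elena wins the runoff.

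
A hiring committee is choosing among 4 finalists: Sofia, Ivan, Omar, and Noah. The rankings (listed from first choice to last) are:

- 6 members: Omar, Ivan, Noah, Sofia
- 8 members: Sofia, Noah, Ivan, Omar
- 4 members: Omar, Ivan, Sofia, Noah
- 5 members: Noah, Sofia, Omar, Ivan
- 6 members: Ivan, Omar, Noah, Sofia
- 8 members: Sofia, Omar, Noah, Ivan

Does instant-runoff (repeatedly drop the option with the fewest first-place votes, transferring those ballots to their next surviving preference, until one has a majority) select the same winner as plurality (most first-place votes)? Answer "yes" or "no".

Instant-runoff — R1 Sofia 16, Ivan 6, Omar 10, Noah 5 (Noah out); R2 Sofia 21, Ivan 6, Omar 10 (Sofia winner). Winner: Sofia.
Plurality — first-place votes: Sofia 16, Ivan 6, Omar 10, Noah 5. Winner: Sofia.
The two methods agree.

yes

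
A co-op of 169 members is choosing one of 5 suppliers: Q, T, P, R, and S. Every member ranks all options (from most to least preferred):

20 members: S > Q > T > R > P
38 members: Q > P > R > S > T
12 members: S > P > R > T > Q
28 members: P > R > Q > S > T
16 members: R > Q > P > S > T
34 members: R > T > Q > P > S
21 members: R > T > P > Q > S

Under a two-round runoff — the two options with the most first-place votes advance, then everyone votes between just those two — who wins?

Round 1 first-place votes: Q 38, T 0, P 28, R 71, S 32.
R and Q advance.
Runoff: R is preferred to Q by 111 voters; Q by 58.
R wins the runoff.

R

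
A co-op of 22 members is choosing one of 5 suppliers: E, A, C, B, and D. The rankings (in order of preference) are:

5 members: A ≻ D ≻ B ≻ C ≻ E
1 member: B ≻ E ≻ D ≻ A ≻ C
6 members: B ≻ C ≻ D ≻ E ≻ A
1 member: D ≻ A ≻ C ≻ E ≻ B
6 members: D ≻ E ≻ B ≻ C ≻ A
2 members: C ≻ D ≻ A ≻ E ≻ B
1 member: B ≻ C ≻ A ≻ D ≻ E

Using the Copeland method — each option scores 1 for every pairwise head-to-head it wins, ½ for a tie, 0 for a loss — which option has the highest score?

E: beats A; loses to C, B, and D → score 1.
A: loses to E, C, B, and D → score 0.
C: beats E and A; loses to B and D → score 2.
B: beats E, A, and C; loses to D → score 3.
D: beats E, A, C, and B → score 4.
D has the best pairwise record.

D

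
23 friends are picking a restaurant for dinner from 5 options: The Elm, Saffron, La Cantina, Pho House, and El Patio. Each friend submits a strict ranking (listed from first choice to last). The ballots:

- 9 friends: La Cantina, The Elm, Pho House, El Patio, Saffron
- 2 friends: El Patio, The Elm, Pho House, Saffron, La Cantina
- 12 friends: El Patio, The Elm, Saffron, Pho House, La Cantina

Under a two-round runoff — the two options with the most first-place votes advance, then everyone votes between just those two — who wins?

El Patio

Round 1 first-place votes: The Elm 0, Saffron 0, La Cantina 9, Pho House 0, El Patio 14.
El Patio and La Cantina advance.
Runoff: El Patio is preferred to La Cantina by 14 voters; La Cantina by 9.
El Patio wins the runoff.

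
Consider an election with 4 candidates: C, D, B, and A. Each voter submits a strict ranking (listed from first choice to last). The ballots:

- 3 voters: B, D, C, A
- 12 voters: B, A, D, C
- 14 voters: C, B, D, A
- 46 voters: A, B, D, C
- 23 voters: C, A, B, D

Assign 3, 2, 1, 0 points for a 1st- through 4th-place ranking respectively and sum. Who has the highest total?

A

C: 3·1 + 12·0 + 14·3 + 46·0 + 23·3 = 114
D: 3·2 + 12·1 + 14·1 + 46·1 + 23·0 = 78
B: 3·3 + 12·3 + 14·2 + 46·2 + 23·1 = 188
A: 3·0 + 12·2 + 14·0 + 46·3 + 23·2 = 208
A has the highest Borda score (208).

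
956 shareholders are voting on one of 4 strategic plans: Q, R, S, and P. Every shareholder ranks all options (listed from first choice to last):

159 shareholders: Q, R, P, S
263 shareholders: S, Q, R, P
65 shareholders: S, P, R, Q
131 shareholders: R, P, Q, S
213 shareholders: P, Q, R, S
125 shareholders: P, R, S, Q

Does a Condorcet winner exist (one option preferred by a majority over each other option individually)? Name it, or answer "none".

Checking pairwise contests:
P beats Q 534–422.
Q beats R 635–321.
Q beats S 503–453.
R beats P 553–403.
Every option loses at least one head-to-head, so there is no Condorcet winner.

none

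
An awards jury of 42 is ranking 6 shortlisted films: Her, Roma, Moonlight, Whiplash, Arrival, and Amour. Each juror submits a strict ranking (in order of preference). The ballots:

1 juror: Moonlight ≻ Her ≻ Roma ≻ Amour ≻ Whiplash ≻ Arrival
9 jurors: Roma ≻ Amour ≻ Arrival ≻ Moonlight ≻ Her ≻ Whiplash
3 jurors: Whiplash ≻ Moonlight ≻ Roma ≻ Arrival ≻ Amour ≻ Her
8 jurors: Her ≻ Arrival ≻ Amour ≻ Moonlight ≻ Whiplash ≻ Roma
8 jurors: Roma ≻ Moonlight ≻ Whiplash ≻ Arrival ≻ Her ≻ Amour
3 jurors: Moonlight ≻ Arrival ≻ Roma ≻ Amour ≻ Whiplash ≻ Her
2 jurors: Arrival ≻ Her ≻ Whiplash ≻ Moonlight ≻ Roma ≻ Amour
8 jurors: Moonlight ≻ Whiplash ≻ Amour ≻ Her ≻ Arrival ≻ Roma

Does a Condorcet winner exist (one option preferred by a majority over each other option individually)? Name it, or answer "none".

Moonlight vs Her: 32–10 for Moonlight.
Moonlight vs Roma: 25–17 for Moonlight.
Moonlight vs Whiplash: 37–5 for Moonlight.
Moonlight vs Arrival: 23–19 for Moonlight.
Moonlight vs Amour: 25–17 for Moonlight.
Moonlight beats every other option head-to-head.

Moonlight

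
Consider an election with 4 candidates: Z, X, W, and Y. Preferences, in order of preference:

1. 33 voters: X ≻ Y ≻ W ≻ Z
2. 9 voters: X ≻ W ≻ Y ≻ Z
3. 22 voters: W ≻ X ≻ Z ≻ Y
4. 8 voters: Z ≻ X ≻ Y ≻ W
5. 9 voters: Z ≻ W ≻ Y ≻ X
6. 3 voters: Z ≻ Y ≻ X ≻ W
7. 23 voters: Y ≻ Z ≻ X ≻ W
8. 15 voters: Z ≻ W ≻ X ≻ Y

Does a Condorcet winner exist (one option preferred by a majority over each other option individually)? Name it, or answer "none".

X vs Z: 64–58 for X.
X vs W: 76–46 for X.
X vs Y: 87–35 for X.
X beats every other option head-to-head.

X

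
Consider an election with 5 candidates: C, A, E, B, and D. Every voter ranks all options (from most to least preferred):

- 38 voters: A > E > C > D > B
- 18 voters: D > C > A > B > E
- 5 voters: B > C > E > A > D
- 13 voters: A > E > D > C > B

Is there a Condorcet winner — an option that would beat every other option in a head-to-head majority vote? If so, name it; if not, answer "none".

A

A vs C: 51–23 for A.
A vs E: 69–5 for A.
A vs B: 69–5 for A.
A vs D: 56–18 for A.
A beats every other option head-to-head.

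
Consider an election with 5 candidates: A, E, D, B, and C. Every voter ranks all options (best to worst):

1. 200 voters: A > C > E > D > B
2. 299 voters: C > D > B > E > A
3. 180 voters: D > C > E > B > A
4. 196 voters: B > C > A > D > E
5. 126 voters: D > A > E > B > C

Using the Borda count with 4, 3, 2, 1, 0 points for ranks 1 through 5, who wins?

A: 200·4 + 299·0 + 180·0 + 196·2 + 126·3 = 1570
E: 200·2 + 299·1 + 180·2 + 196·0 + 126·2 = 1311
D: 200·1 + 299·3 + 180·4 + 196·1 + 126·4 = 2517
B: 200·0 + 299·2 + 180·1 + 196·4 + 126·1 = 1688
C: 200·3 + 299·4 + 180·3 + 196·3 + 126·0 = 2924
C has the highest Borda score (2924).

C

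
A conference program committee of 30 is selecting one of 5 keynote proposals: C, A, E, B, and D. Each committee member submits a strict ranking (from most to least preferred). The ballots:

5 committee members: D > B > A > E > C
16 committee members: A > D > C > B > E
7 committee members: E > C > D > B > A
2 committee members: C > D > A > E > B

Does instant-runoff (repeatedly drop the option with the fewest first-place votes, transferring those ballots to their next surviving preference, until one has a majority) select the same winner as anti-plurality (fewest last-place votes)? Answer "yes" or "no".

Instant-runoff — R1 C 2, A 16, E 7, B 0, D 5 (A winner). Winner: A.
Anti-plurality — last-place votes: C 5, A 7, E 16, B 2, D 0. Winner: D.
The two methods disagree.

no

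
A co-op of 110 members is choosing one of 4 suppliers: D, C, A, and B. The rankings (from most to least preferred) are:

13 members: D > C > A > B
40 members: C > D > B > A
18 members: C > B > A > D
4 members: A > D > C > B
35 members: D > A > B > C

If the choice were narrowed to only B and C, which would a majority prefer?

C

Voters preferring B to C: 35; preferring C to B: 75.
C wins the head-to-head.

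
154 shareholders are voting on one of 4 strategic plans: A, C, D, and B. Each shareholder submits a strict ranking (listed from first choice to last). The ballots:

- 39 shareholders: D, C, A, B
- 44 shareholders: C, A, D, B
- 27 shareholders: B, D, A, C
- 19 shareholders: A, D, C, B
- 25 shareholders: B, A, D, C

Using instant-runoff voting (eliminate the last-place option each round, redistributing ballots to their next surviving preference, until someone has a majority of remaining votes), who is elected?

Round 1: A 19, C 44, D 39, B 52. Eliminate A.
Round 2: C 44, D 58, B 52. Eliminate C.
Round 3: D 102, B 52. D has a majority.

D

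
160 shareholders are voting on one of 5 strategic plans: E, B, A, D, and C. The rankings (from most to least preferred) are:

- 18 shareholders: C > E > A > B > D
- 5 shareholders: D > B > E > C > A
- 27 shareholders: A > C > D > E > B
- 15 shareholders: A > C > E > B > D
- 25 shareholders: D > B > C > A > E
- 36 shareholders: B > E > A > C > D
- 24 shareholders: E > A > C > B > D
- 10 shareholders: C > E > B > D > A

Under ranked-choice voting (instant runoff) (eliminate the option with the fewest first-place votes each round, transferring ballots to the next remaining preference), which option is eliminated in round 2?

Round 1: E 24, B 36, A 42, D 30, C 28. Eliminate E.
Round 2: B 36, A 66, D 30, C 28. Eliminate C.

C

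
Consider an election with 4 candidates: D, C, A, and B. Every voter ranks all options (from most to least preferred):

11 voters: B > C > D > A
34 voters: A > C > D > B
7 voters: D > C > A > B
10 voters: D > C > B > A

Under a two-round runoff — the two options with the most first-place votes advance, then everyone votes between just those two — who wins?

Round 1 first-place votes: D 17, C 0, A 34, B 11.
A and D advance.
Runoff: A is preferred to D by 34 voters; D by 28.
A wins the runoff.

A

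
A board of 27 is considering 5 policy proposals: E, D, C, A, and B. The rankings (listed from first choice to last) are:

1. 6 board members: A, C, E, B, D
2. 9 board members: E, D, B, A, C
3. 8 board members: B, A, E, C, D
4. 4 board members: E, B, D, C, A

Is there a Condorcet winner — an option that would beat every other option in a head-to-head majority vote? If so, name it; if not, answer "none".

none

Checking pairwise contests:
A beats E 14–13.
E beats D 27–0.
E beats C 21–6.
B beats A 21–6.
E beats B 19–8.
Every option loses at least one head-to-head, so there is no Condorcet winner.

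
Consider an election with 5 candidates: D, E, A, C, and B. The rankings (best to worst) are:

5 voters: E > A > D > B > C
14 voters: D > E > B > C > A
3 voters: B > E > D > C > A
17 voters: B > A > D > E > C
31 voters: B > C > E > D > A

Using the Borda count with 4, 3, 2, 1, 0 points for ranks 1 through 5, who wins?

D: 5·2 + 14·4 + 3·2 + 17·2 + 31·1 = 137
E: 5·4 + 14·3 + 3·3 + 17·1 + 31·2 = 150
A: 5·3 + 14·0 + 3·0 + 17·3 + 31·0 = 66
C: 5·0 + 14·1 + 3·1 + 17·0 + 31·3 = 110
B: 5·1 + 14·2 + 3·4 + 17·4 + 31·4 = 237
B has the highest Borda score (237).

B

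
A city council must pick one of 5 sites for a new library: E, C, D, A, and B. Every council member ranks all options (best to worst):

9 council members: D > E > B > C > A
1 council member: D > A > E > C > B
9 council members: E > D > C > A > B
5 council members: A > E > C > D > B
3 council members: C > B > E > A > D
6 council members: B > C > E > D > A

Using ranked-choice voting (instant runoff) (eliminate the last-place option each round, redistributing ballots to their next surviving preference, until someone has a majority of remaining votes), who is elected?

Round 1: E 9, C 3, D 10, A 5, B 6. Eliminate C.
Round 2: E 9, D 10, A 5, B 9. Eliminate A.
Round 3: E 14, D 10, B 9. Eliminate B.
Round 4: E 23, D 10. E has a majority.

E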